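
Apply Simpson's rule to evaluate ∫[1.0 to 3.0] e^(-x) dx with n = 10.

f(x) = e^(-x)
a = 1.0, b = 3.0, n = 10
h = (b - a)/n = 0.200000

Simpson's rule: (h/3)[f(x₀) + 4f(x₁) + 2f(x₂) + ... + f(xₙ)]

x_0 = 1.0000, f(x_0) = 0.367879, coefficient = 1
x_1 = 1.2000, f(x_1) = 0.301194, coefficient = 4
x_2 = 1.4000, f(x_2) = 0.246597, coefficient = 2
x_3 = 1.6000, f(x_3) = 0.201897, coefficient = 4
x_4 = 1.8000, f(x_4) = 0.165299, coefficient = 2
x_5 = 2.0000, f(x_5) = 0.135335, coefficient = 4
x_6 = 2.2000, f(x_6) = 0.110803, coefficient = 2
x_7 = 2.4000, f(x_7) = 0.090718, coefficient = 4
x_8 = 2.6000, f(x_8) = 0.074274, coefficient = 2
x_9 = 2.8000, f(x_9) = 0.060810, coefficient = 4
x_10 = 3.0000, f(x_10) = 0.049787, coefficient = 1

I ≈ (0.200000/3) × 4.771428 = 0.318095
Exact value: 0.318092
Error: 0.000003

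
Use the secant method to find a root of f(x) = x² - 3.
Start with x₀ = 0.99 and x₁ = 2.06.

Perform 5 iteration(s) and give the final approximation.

f(x) = x² - 3
x₀ = 0.99, x₁ = 2.06

Secant formula: x_{n+1} = x_n - f(x_n)(x_n - x_{n-1})/(f(x_n) - f(x_{n-1}))

Iteration 1:
  f(0.990000) = -2.019900
  f(2.060000) = 1.243600
  x_2 = 2.060000 - 1.243600×(2.060000 - 0.990000)/(1.243600 - (-2.019900))
       = 1.652262
Iteration 2:
  f(2.060000) = 1.243600
  f(1.652262) = -0.270029
  x_3 = 1.652262 - (-0.270029)×(1.652262 - 2.060000)/(-0.270029 - 1.243600)
       = 1.725002
Iteration 3:
  f(1.652262) = -0.270029
  f(1.725002) = -0.024368
  x_4 = 1.725002 - (-0.024368)×(1.725002 - 1.652262)/(-0.024368 - (-0.270029))
       = 1.732217
Iteration 4:
  f(1.725002) = -0.024368
  f(1.732217) = 0.000577
  x_5 = 1.732217 - 0.000577×(1.732217 - 1.725002)/(0.000577 - (-0.024368))
       = 1.732050
Iteration 5:
  f(1.732217) = 0.000577
  f(1.732050) = -0.000001
  x_6 = 1.732050 - (-0.000001)×(1.732050 - 1.732217)/(-0.000001 - 0.000577)
       = 1.732051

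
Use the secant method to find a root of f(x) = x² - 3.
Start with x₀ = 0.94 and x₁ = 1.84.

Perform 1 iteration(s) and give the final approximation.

f(x) = x² - 3
x₀ = 0.94, x₁ = 1.84

Secant formula: x_{n+1} = x_n - f(x_n)(x_n - x_{n-1})/(f(x_n) - f(x_{n-1}))

Iteration 1:
  f(0.940000) = -2.116400
  f(1.840000) = 0.385600
  x_2 = 1.840000 - 0.385600×(1.840000 - 0.940000)/(0.385600 - (-2.116400))
       = 1.701295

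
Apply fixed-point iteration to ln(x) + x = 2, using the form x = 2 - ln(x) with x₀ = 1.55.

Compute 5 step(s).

Equation: ln(x) + x = 2
Fixed-point form: x = 2 - ln(x)
x₀ = 1.55

x_1 = g(1.550000) = 1.561745
x_2 = g(1.561745) = 1.554196
x_3 = g(1.554196) = 1.559042
x_4 = g(1.559042) = 1.555929
x_5 = g(1.555929) = 1.557927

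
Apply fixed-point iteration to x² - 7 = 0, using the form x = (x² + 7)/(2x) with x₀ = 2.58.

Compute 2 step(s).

Equation: x² - 7 = 0
Fixed-point form: x = (x² + 7)/(2x)
x₀ = 2.58

x_1 = g(2.580000) = 2.646589
x_2 = g(2.646589) = 2.645751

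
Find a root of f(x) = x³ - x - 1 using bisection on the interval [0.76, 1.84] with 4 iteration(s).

f(x) = x³ - x - 1
Initial interval: [0.76, 1.84]

Iteration 1:
  c_1 = (0.760000 + 1.840000)/2 = 1.300000
  f(c_1) = f(1.300000) = -0.103000
  f(a) × f(c) ≥ 0, new interval: [1.300000, 1.840000]
Iteration 2:
  c_2 = (1.300000 + 1.840000)/2 = 1.570000
  f(c_2) = f(1.570000) = 1.299893
  f(a) × f(c) < 0, new interval: [1.300000, 1.570000]
Iteration 3:
  c_3 = (1.300000 + 1.570000)/2 = 1.435000
  f(c_3) = f(1.435000) = 0.519988
  f(a) × f(c) < 0, new interval: [1.300000, 1.435000]
Iteration 4:
  c_4 = (1.300000 + 1.435000)/2 = 1.367500
  f(c_4) = f(1.367500) = 0.189802
  f(a) × f(c) < 0, new interval: [1.300000, 1.367500]

After 4 iteration(s), the approximation is c_4 = 1.367500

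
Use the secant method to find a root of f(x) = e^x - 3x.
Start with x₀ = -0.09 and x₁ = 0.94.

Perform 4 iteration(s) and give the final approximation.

f(x) = e^x - 3x
x₀ = -0.09, x₁ = 0.94

Secant formula: x_{n+1} = x_n - f(x_n)(x_n - x_{n-1})/(f(x_n) - f(x_{n-1}))

Iteration 1:
  f(-0.090000) = 1.183931
  f(0.940000) = -0.260019
  x_2 = 0.940000 - (-0.260019)×(0.940000 - (-0.090000))/(-0.260019 - 1.183931)
       = 0.754523
Iteration 2:
  f(0.940000) = -0.260019
  f(0.754523) = -0.136972
  x_3 = 0.754523 - (-0.136972)×(0.754523 - 0.940000)/(-0.136972 - (-0.260019))
       = 0.548055
Iteration 3:
  f(0.754523) = -0.136972
  f(0.548055) = 0.085720
  x_4 = 0.548055 - 0.085720×(0.548055 - 0.754523)/(0.085720 - (-0.136972))
       = 0.627530
Iteration 4:
  f(0.548055) = 0.085720
  f(0.627530) = -0.009611
  x_5 = 0.627530 - (-0.009611)×(0.627530 - 0.548055)/(-0.009611 - 0.085720)
       = 0.619517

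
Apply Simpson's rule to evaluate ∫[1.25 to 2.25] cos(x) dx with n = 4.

f(x) = cos(x)
a = 1.25, b = 2.25, n = 4
h = (b - a)/n = 0.250000

Simpson's rule: (h/3)[f(x₀) + 4f(x₁) + 2f(x₂) + ... + f(xₙ)]

x_0 = 1.2500, f(x_0) = 0.315322, coefficient = 1
x_1 = 1.5000, f(x_1) = 0.070737, coefficient = 4
x_2 = 1.7500, f(x_2) = -0.178246, coefficient = 2
x_3 = 2.0000, f(x_3) = -0.416147, coefficient = 4
x_4 = 2.2500, f(x_4) = -0.628174, coefficient = 1

I ≈ (0.250000/3) × -2.050982 = -0.170915
Exact value: -0.170911
Error: 0.000004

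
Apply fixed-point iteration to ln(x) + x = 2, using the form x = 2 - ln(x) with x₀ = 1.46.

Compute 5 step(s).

Equation: ln(x) + x = 2
Fixed-point form: x = 2 - ln(x)
x₀ = 1.46

x_1 = g(1.460000) = 1.621564
x_2 = g(1.621564) = 1.516609
x_3 = g(1.516609) = 1.583523
x_4 = g(1.583523) = 1.540348
x_5 = g(1.540348) = 1.567992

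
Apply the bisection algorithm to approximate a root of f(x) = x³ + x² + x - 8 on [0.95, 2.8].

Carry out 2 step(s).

f(x) = x³ + x² + x - 8
Initial interval: [0.95, 2.8]

Iteration 1:
  c_1 = (0.950000 + 2.800000)/2 = 1.875000
  f(c_1) = f(1.875000) = 3.982422
  f(a) × f(c) < 0, new interval: [0.950000, 1.875000]
Iteration 2:
  c_2 = (0.950000 + 1.875000)/2 = 1.412500
  f(c_2) = f(1.412500) = -1.774186
  f(a) × f(c) ≥ 0, new interval: [1.412500, 1.875000]

After 2 iteration(s), the approximation is c_2 = 1.412500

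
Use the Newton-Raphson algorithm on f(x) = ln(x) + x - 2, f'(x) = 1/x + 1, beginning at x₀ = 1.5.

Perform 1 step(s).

f(x) = ln(x) + x - 2
f'(x) = 1/x + 1
x₀ = 1.5

Newton-Raphson formula: x_{n+1} = x_n - f(x_n)/f'(x_n)

Iteration 1:
  f(1.500000) = -0.094535
  f'(1.500000) = 1.666667
  x_1 = 1.500000 - (-0.094535)/1.666667 = 1.556721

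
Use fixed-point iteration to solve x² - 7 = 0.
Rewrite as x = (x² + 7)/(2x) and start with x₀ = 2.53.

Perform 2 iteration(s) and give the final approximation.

Equation: x² - 7 = 0
Fixed-point form: x = (x² + 7)/(2x)
x₀ = 2.53

x_1 = g(2.530000) = 2.648399
x_2 = g(2.648399) = 2.645753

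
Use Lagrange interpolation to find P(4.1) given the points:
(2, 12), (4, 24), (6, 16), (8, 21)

Lagrange interpolation formula:
P(x) = Σ yᵢ × Lᵢ(x)
where Lᵢ(x) = Π_{j≠i} (x - xⱼ)/(xᵢ - xⱼ)

L_0(4.1) = (4.1 - 4)/(2 - 4) × (4.1 - 6)/(2 - 6) × (4.1 - 8)/(2 - 8) = -0.015437
L_1(4.1) = (4.1 - 2)/(4 - 2) × (4.1 - 6)/(4 - 6) × (4.1 - 8)/(4 - 8) = 0.972563
L_2(4.1) = (4.1 - 2)/(6 - 2) × (4.1 - 4)/(6 - 4) × (4.1 - 8)/(6 - 8) = 0.051187
L_3(4.1) = (4.1 - 2)/(8 - 2) × (4.1 - 4)/(8 - 4) × (4.1 - 6)/(8 - 6) = -0.008312

P(4.1) = 12×L_0(4.1) + 24×L_1(4.1) + 16×L_2(4.1) + 21×L_3(4.1)
P(4.1) = 23.800687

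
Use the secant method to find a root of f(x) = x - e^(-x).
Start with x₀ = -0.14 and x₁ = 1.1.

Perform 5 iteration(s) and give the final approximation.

f(x) = x - e^(-x)
x₀ = -0.14, x₁ = 1.1

Secant formula: x_{n+1} = x_n - f(x_n)(x_n - x_{n-1})/(f(x_n) - f(x_{n-1}))

Iteration 1:
  f(-0.140000) = -1.290274
  f(1.100000) = 0.767129
  x_2 = 1.100000 - 0.767129×(1.100000 - (-0.140000))/(0.767129 - (-1.290274))
       = 0.637650
Iteration 2:
  f(1.100000) = 0.767129
  f(0.637650) = 0.109117
  x_3 = 0.637650 - 0.109117×(0.637650 - 1.100000)/(0.109117 - 0.767129)
       = 0.560979
Iteration 3:
  f(0.637650) = 0.109117
  f(0.560979) = -0.009671
  x_4 = 0.560979 - (-0.009671)×(0.560979 - 0.637650)/(-0.009671 - 0.109117)
       = 0.567221
Iteration 4:
  f(0.560979) = -0.009671
  f(0.567221) = 0.000122
  x_5 = 0.567221 - 0.000122×(0.567221 - 0.560979)/(0.000122 - (-0.009671))
       = 0.567143
Iteration 5:
  f(0.567221) = 0.000122
  f(0.567143) = 0.000000
  x_6 = 0.567143 - 0.000000×(0.567143 - 0.567221)/(0.000000 - 0.000122)
       = 0.567143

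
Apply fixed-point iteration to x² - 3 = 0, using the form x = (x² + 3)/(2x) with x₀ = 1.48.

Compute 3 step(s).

Equation: x² - 3 = 0
Fixed-point form: x = (x² + 3)/(2x)
x₀ = 1.48

x_1 = g(1.480000) = 1.753514
x_2 = g(1.753514) = 1.732182
x_3 = g(1.732182) = 1.732051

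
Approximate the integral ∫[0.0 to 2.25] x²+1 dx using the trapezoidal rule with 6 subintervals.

f(x) = x²+1
a = 0.0, b = 2.25, n = 6
h = (b - a)/n = 0.375000

Trapezoidal rule: (h/2)[f(x₀) + 2f(x₁) + 2f(x₂) + ... + f(xₙ)]

x_0 = 0.0000, f(x_0) = 1.000000, coefficient = 1
x_1 = 0.3750, f(x_1) = 1.140625, coefficient = 2
x_2 = 0.7500, f(x_2) = 1.562500, coefficient = 2
x_3 = 1.1250, f(x_3) = 2.265625, coefficient = 2
x_4 = 1.5000, f(x_4) = 3.250000, coefficient = 2
x_5 = 1.8750, f(x_5) = 4.515625, coefficient = 2
x_6 = 2.2500, f(x_6) = 6.062500, coefficient = 1

I ≈ (0.375000/2) × 32.531250 = 6.099609
Exact value: 6.046875
Error: 0.052734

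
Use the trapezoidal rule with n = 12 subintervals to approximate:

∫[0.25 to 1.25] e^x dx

f(x) = e^x
a = 0.25, b = 1.25, n = 12
h = (b - a)/n = 0.083333

Trapezoidal rule: (h/2)[f(x₀) + 2f(x₁) + 2f(x₂) + ... + f(xₙ)]

x_0 = 0.2500, f(x_0) = 1.284025, coefficient = 1
x_1 = 0.3333, f(x_1) = 1.395612, coefficient = 2
x_2 = 0.4167, f(x_2) = 1.516897, coefficient = 2
x_3 = 0.5000, f(x_3) = 1.648721, coefficient = 2
x_4 = 0.5833, f(x_4) = 1.792002, coefficient = 2
x_5 = 0.6667, f(x_5) = 1.947734, coefficient = 2
x_6 = 0.7500, f(x_6) = 2.117000, coefficient = 2
x_7 = 0.8333, f(x_7) = 2.300976, coefficient = 2
x_8 = 0.9167, f(x_8) = 2.500940, coefficient = 2
x_9 = 1.0000, f(x_9) = 2.718282, coefficient = 2
x_10 = 1.0833, f(x_10) = 2.954512, coefficient = 2
x_11 = 1.1667, f(x_11) = 3.211271, coefficient = 2
x_12 = 1.2500, f(x_12) = 3.490343, coefficient = 1

I ≈ (0.083333/2) × 52.982261 = 2.207594
Exact value: 2.206318
Error: 0.001277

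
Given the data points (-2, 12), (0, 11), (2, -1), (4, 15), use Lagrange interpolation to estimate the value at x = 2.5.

Lagrange interpolation formula:
P(x) = Σ yᵢ × Lᵢ(x)
where Lᵢ(x) = Π_{j≠i} (x - xⱼ)/(xᵢ - xⱼ)

L_0(2.5) = (2.5 - 0)/(-2 - 0) × (2.5 - 2)/(-2 - 2) × (2.5 - 4)/(-2 - 4) = 0.039062
L_1(2.5) = (2.5 - (-2))/(0 - (-2)) × (2.5 - 2)/(0 - 2) × (2.5 - 4)/(0 - 4) = -0.210938
L_2(2.5) = (2.5 - (-2))/(2 - (-2)) × (2.5 - 0)/(2 - 0) × (2.5 - 4)/(2 - 4) = 1.054688
L_3(2.5) = (2.5 - (-2))/(4 - (-2)) × (2.5 - 0)/(4 - 0) × (2.5 - 2)/(4 - 2) = 0.117188

P(2.5) = 12×L_0(2.5) + 11×L_1(2.5) + (-1)×L_2(2.5) + 15×L_3(2.5)
P(2.5) = -1.148438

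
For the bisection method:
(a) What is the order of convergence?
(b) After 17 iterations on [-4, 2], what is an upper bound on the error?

(a) Bisection has linear (order 1) convergence; the error is halved each step.

(b) Error bound = (b-a)/2^n = (2 - (-4))/2^{17}
    = 6/2^{17}

(a) 1 (linear); (b) error ≤ 4.58e-05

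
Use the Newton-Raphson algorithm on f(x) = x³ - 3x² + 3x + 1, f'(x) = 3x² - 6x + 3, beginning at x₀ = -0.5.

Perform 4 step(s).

f(x) = x³ - 3x² + 3x + 1
f'(x) = 3x² - 6x + 3
x₀ = -0.5

Newton-Raphson formula: x_{n+1} = x_n - f(x_n)/f'(x_n)

Iteration 1:
  f(-0.500000) = -1.375000
  f'(-0.500000) = 6.750000
  x_1 = -0.500000 - (-1.375000)/6.750000 = -0.296296
Iteration 2:
  f(-0.296296) = -0.178276
  f'(-0.296296) = 5.041152
  x_2 = -0.296296 - (-0.178276)/5.041152 = -0.260932
Iteration 3:
  f(-0.260932) = -0.004819
  f'(-0.260932) = 4.769850
  x_3 = -0.260932 - (-0.004819)/4.769850 = -0.259922
Iteration 4:
  f(-0.259922) = -0.000004
  f'(-0.259922) = 4.762209
  x_4 = -0.259922 - (-0.000004)/4.762209 = -0.259921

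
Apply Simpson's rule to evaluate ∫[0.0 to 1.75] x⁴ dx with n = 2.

f(x) = x⁴
a = 0.0, b = 1.75, n = 2
h = (b - a)/n = 0.875000

Simpson's rule: (h/3)[f(x₀) + 4f(x₁) + 2f(x₂) + ... + f(xₙ)]

x_0 = 0.0000, f(x_0) = 0.000000, coefficient = 1
x_1 = 0.8750, f(x_1) = 0.586182, coefficient = 4
x_2 = 1.7500, f(x_2) = 9.378906, coefficient = 1

I ≈ (0.875000/3) × 11.723633 = 3.419393
Exact value: 3.282617
Error: 0.136776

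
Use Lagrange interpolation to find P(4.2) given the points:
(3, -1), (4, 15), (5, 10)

Lagrange interpolation formula:
P(x) = Σ yᵢ × Lᵢ(x)
where Lᵢ(x) = Π_{j≠i} (x - xⱼ)/(xᵢ - xⱼ)

L_0(4.2) = (4.2 - 4)/(3 - 4) × (4.2 - 5)/(3 - 5) = -0.080000
L_1(4.2) = (4.2 - 3)/(4 - 3) × (4.2 - 5)/(4 - 5) = 0.960000
L_2(4.2) = (4.2 - 3)/(5 - 3) × (4.2 - 4)/(5 - 4) = 0.120000

P(4.2) = (-1)×L_0(4.2) + 15×L_1(4.2) + 10×L_2(4.2)
P(4.2) = 15.680000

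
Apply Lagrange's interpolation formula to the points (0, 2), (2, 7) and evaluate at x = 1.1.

Lagrange interpolation formula:
P(x) = Σ yᵢ × Lᵢ(x)
where Lᵢ(x) = Π_{j≠i} (x - xⱼ)/(xᵢ - xⱼ)

L_0(1.1) = (1.1 - 2)/(0 - 2) = 0.450000
L_1(1.1) = (1.1 - 0)/(2 - 0) = 0.550000

P(1.1) = 2×L_0(1.1) + 7×L_1(1.1)
P(1.1) = 4.750000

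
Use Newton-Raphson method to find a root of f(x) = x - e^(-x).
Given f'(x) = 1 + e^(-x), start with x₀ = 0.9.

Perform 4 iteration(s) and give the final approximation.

f(x) = x - e^(-x)
f'(x) = 1 + e^(-x)
x₀ = 0.9

Newton-Raphson formula: x_{n+1} = x_n - f(x_n)/f'(x_n)

Iteration 1:
  f(0.900000) = 0.493430
  f'(0.900000) = 1.406570
  x_1 = 0.900000 - 0.493430/1.406570 = 0.549196
Iteration 2:
  f(0.549196) = -0.028218
  f'(0.549196) = 1.577414
  x_2 = 0.549196 - (-0.028218)/1.577414 = 0.567085
Iteration 3:
  f(0.567085) = -0.000092
  f'(0.567085) = 1.567177
  x_3 = 0.567085 - (-0.000092)/1.567177 = 0.567143
Iteration 4:
  f(0.567143) = 0.000000
  f'(0.567143) = 1.567143
  x_4 = 0.567143 - 0.000000/1.567143 = 0.567143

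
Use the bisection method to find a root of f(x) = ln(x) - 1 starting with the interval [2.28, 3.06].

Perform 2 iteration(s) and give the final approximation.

f(x) = ln(x) - 1
Initial interval: [2.28, 3.06]

Iteration 1:
  c_1 = (2.280000 + 3.060000)/2 = 2.670000
  f(c_1) = f(2.670000) = -0.017922
  f(a) × f(c) ≥ 0, new interval: [2.670000, 3.060000]
Iteration 2:
  c_2 = (2.670000 + 3.060000)/2 = 2.865000
  f(c_2) = f(2.865000) = 0.052568
  f(a) × f(c) < 0, new interval: [2.670000, 2.865000]

After 2 iteration(s), the approximation is c_2 = 2.865000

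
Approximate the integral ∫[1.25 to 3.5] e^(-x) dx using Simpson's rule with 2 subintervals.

f(x) = e^(-x)
a = 1.25, b = 3.5, n = 2
h = (b - a)/n = 1.125000

Simpson's rule: (h/3)[f(x₀) + 4f(x₁) + 2f(x₂) + ... + f(xₙ)]

x_0 = 1.2500, f(x_0) = 0.286505, coefficient = 1
x_1 = 2.3750, f(x_1) = 0.093014, coefficient = 4
x_2 = 3.5000, f(x_2) = 0.030197, coefficient = 1

I ≈ (1.125000/3) × 0.688760 = 0.258285
Exact value: 0.256307
Error: 0.001978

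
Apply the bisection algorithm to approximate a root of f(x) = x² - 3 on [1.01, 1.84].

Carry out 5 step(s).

f(x) = x² - 3
Initial interval: [1.01, 1.84]

Iteration 1:
  c_1 = (1.010000 + 1.840000)/2 = 1.425000
  f(c_1) = f(1.425000) = -0.969375
  f(a) × f(c) ≥ 0, new interval: [1.425000, 1.840000]
Iteration 2:
  c_2 = (1.425000 + 1.840000)/2 = 1.632500
  f(c_2) = f(1.632500) = -0.334944
  f(a) × f(c) ≥ 0, new interval: [1.632500, 1.840000]
Iteration 3:
  c_3 = (1.632500 + 1.840000)/2 = 1.736250
  f(c_3) = f(1.736250) = 0.014564
  f(a) × f(c) < 0, new interval: [1.632500, 1.736250]
Iteration 4:
  c_4 = (1.632500 + 1.736250)/2 = 1.684375
  f(c_4) = f(1.684375) = -0.162881
  f(a) × f(c) ≥ 0, new interval: [1.684375, 1.736250]
Iteration 5:
  c_5 = (1.684375 + 1.736250)/2 = 1.710313
  f(c_5) = f(1.710313) = -0.074831
  f(a) × f(c) ≥ 0, new interval: [1.710313, 1.736250]

After 5 iteration(s), the approximation is c_5 = 1.710313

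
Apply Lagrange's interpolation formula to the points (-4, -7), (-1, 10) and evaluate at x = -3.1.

Lagrange interpolation formula:
P(x) = Σ yᵢ × Lᵢ(x)
where Lᵢ(x) = Π_{j≠i} (x - xⱼ)/(xᵢ - xⱼ)

L_0(-3.1) = (-3.1 - (-1))/(-4 - (-1)) = 0.700000
L_1(-3.1) = (-3.1 - (-4))/(-1 - (-4)) = 0.300000

P(-3.1) = (-7)×L_0(-3.1) + 10×L_1(-3.1)
P(-3.1) = -1.900000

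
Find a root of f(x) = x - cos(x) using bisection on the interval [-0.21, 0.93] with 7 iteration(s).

f(x) = x - cos(x)
Initial interval: [-0.21, 0.93]

Iteration 1:
  c_1 = (-0.210000 + 0.930000)/2 = 0.360000
  f(c_1) = f(0.360000) = -0.575897
  f(a) × f(c) ≥ 0, new interval: [0.360000, 0.930000]
Iteration 2:
  c_2 = (0.360000 + 0.930000)/2 = 0.645000
  f(c_2) = f(0.645000) = -0.154100
  f(a) × f(c) ≥ 0, new interval: [0.645000, 0.930000]
Iteration 3:
  c_3 = (0.645000 + 0.930000)/2 = 0.787500
  f(c_3) = f(0.787500) = 0.081881
  f(a) × f(c) < 0, new interval: [0.645000, 0.787500]
Iteration 4:
  c_4 = (0.645000 + 0.787500)/2 = 0.716250
  f(c_4) = f(0.716250) = -0.038023
  f(a) × f(c) ≥ 0, new interval: [0.716250, 0.787500]
Iteration 5:
  c_5 = (0.716250 + 0.787500)/2 = 0.751875
  f(c_5) = f(0.751875) = 0.021465
  f(a) × f(c) < 0, new interval: [0.716250, 0.751875]
Iteration 6:
  c_6 = (0.716250 + 0.751875)/2 = 0.734063
  f(c_6) = f(0.734063) = -0.008397
  f(a) × f(c) ≥ 0, new interval: [0.734063, 0.751875]
Iteration 7:
  c_7 = (0.734063 + 0.751875)/2 = 0.742969
  f(c_7) = f(0.742969) = 0.006505
  f(a) × f(c) < 0, new interval: [0.734063, 0.742969]

After 7 iteration(s), the approximation is c_7 = 0.742969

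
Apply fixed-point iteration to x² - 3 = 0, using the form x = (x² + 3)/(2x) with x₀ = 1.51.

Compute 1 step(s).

Equation: x² - 3 = 0
Fixed-point form: x = (x² + 3)/(2x)
x₀ = 1.51

x_1 = g(1.510000) = 1.748377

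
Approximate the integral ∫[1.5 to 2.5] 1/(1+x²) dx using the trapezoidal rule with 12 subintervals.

f(x) = 1/(1+x²)
a = 1.5, b = 2.5, n = 12
h = (b - a)/n = 0.083333

Trapezoidal rule: (h/2)[f(x₀) + 2f(x₁) + 2f(x₂) + ... + f(xₙ)]

x_0 = 1.5000, f(x_0) = 0.307692, coefficient = 1
x_1 = 1.5833, f(x_1) = 0.285149, coefficient = 2
x_2 = 1.6667, f(x_2) = 0.264706, coefficient = 2
x_3 = 1.7500, f(x_3) = 0.246154, coefficient = 2
x_4 = 1.8333, f(x_4) = 0.229299, coefficient = 2
x_5 = 1.9167, f(x_5) = 0.213967, coefficient = 2
x_6 = 2.0000, f(x_6) = 0.200000, coefficient = 2
x_7 = 2.0833, f(x_7) = 0.187256, coefficient = 2
x_8 = 2.1667, f(x_8) = 0.175610, coefficient = 2
x_9 = 2.2500, f(x_9) = 0.164948, coefficient = 2
x_10 = 2.3333, f(x_10) = 0.155172, coefficient = 2
x_11 = 2.4167, f(x_11) = 0.146193, coefficient = 2
x_12 = 2.5000, f(x_12) = 0.137931, coefficient = 1

I ≈ (0.083333/2) × 4.982533 = 0.207606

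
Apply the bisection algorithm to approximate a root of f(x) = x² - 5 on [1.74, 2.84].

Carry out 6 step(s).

f(x) = x² - 5
Initial interval: [1.74, 2.84]

Iteration 1:
  c_1 = (1.740000 + 2.840000)/2 = 2.290000
  f(c_1) = f(2.290000) = 0.244100
  f(a) × f(c) < 0, new interval: [1.740000, 2.290000]
Iteration 2:
  c_2 = (1.740000 + 2.290000)/2 = 2.015000
  f(c_2) = f(2.015000) = -0.939775
  f(a) × f(c) ≥ 0, new interval: [2.015000, 2.290000]
Iteration 3:
  c_3 = (2.015000 + 2.290000)/2 = 2.152500
  f(c_3) = f(2.152500) = -0.366744
  f(a) × f(c) ≥ 0, new interval: [2.152500, 2.290000]
Iteration 4:
  c_4 = (2.152500 + 2.290000)/2 = 2.221250
  f(c_4) = f(2.221250) = -0.066048
  f(a) × f(c) ≥ 0, new interval: [2.221250, 2.290000]
Iteration 5:
  c_5 = (2.221250 + 2.290000)/2 = 2.255625
  f(c_5) = f(2.255625) = 0.087844
  f(a) × f(c) < 0, new interval: [2.221250, 2.255625]
Iteration 6:
  c_6 = (2.221250 + 2.255625)/2 = 2.238437
  f(c_6) = f(2.238437) = 0.010602
  f(a) × f(c) < 0, new interval: [2.221250, 2.238437]

After 6 iteration(s), the approximation is c_6 = 2.238437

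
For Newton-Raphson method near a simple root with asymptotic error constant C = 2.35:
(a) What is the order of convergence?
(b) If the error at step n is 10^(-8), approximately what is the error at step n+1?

(a) Newton-Raphson has quadratic (order 2) convergence near simple roots.
    This means |e_{n+1}| ≈ C|e_n|².

(b) With |e_n| = 10^(-8) and C = 2.35:
    |e_{n+1}| ≈ 2.35 × (10^(-8))² = 2.35 × 10^(-16)

(a) 2 (quadratic); (b) |e_{n+1}| ≈ 2.350e-16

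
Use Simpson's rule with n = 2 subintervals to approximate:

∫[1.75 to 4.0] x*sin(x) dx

f(x) = x*sin(x)
a = 1.75, b = 4.0, n = 2
h = (b - a)/n = 1.125000

Simpson's rule: (h/3)[f(x₀) + 4f(x₁) + 2f(x₂) + ... + f(xₙ)]

x_0 = 1.7500, f(x_0) = 1.721975, coefficient = 1
x_1 = 2.8750, f(x_1) = 0.757407, coefficient = 4
x_2 = 4.0000, f(x_2) = -3.027210, coefficient = 1

I ≈ (1.125000/3) × 1.724394 = 0.646648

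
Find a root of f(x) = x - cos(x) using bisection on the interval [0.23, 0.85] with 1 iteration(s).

f(x) = x - cos(x)
Initial interval: [0.23, 0.85]

Iteration 1:
  c_1 = (0.230000 + 0.850000)/2 = 0.540000
  f(c_1) = f(0.540000) = -0.317709
  f(a) × f(c) ≥ 0, new interval: [0.540000, 0.850000]

After 1 iteration(s), the approximation is c_1 = 0.540000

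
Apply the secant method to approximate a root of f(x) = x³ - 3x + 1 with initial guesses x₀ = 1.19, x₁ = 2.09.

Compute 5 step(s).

f(x) = x³ - 3x + 1
x₀ = 1.19, x₁ = 2.09

Secant formula: x_{n+1} = x_n - f(x_n)(x_n - x_{n-1})/(f(x_n) - f(x_{n-1}))

Iteration 1:
  f(1.190000) = -0.884841
  f(2.090000) = 3.859329
  x_2 = 2.090000 - 3.859329×(2.090000 - 1.190000)/(3.859329 - (-0.884841))
       = 1.357860
Iteration 2:
  f(2.090000) = 3.859329
  f(1.357860) = -0.569979
  x_3 = 1.357860 - (-0.569979)×(1.357860 - 2.090000)/(-0.569979 - 3.859329)
       = 1.452075
Iteration 3:
  f(1.357860) = -0.569979
  f(1.452075) = -0.294495
  x_4 = 1.452075 - (-0.294495)×(1.452075 - 1.357860)/(-0.294495 - (-0.569979))
       = 1.552790
Iteration 4:
  f(1.452075) = -0.294495
  f(1.552790) = 0.085651
  x_5 = 1.552790 - 0.085651×(1.552790 - 1.452075)/(0.085651 - (-0.294495))
       = 1.530098
Iteration 5:
  f(1.552790) = 0.085651
  f(1.530098) = -0.008029
  x_6 = 1.530098 - (-0.008029)×(1.530098 - 1.552790)/(-0.008029 - 0.085651)
       = 1.532043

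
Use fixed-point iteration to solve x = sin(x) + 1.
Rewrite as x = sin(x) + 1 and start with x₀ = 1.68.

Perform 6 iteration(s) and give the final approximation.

Equation: x = sin(x) + 1
Fixed-point form: x = sin(x) + 1
x₀ = 1.68

x_1 = g(1.680000) = 1.994043
x_2 = g(1.994043) = 1.911760
x_3 = g(1.911760) = 1.942433
x_4 = g(1.942433) = 1.931734
x_5 = g(1.931734) = 1.935566
x_6 = g(1.935566) = 1.934206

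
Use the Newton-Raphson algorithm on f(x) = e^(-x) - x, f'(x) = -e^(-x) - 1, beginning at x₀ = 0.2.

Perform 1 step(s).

f(x) = e^(-x) - x
f'(x) = -e^(-x) - 1
x₀ = 0.2

Newton-Raphson formula: x_{n+1} = x_n - f(x_n)/f'(x_n)

Iteration 1:
  f(0.200000) = 0.618731
  f'(0.200000) = -1.818731
  x_1 = 0.200000 - 0.618731/(-1.818731) = 0.540199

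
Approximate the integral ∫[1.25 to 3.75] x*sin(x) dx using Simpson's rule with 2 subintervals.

f(x) = x*sin(x)
a = 1.25, b = 3.75, n = 2
h = (b - a)/n = 1.250000

Simpson's rule: (h/3)[f(x₀) + 4f(x₁) + 2f(x₂) + ... + f(xₙ)]

x_0 = 1.2500, f(x_0) = 1.186231, coefficient = 1
x_1 = 2.5000, f(x_1) = 1.496180, coefficient = 4
x_2 = 3.7500, f(x_2) = -2.143355, coefficient = 1

I ≈ (1.250000/3) × 5.027597 = 2.094832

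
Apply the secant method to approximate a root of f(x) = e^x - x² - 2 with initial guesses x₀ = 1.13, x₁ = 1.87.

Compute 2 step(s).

f(x) = e^x - x² - 2
x₀ = 1.13, x₁ = 1.87

Secant formula: x_{n+1} = x_n - f(x_n)(x_n - x_{n-1})/(f(x_n) - f(x_{n-1}))

Iteration 1:
  f(1.130000) = -0.181243
  f(1.870000) = 0.991396
  x_2 = 1.870000 - 0.991396×(1.870000 - 1.130000)/(0.991396 - (-0.181243))
       = 1.244375
Iteration 2:
  f(1.870000) = 0.991396
  f(1.244375) = -0.077705
  x_3 = 1.244375 - (-0.077705)×(1.244375 - 1.870000)/(-0.077705 - 0.991396)
       = 1.289846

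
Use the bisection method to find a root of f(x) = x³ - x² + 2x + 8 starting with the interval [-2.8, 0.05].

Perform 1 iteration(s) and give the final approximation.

f(x) = x³ - x² + 2x + 8
Initial interval: [-2.8, 0.05]

Iteration 1:
  c_1 = (-2.800000 + 0.050000)/2 = -1.375000
  f(c_1) = f(-1.375000) = 0.759766
  f(a) × f(c) < 0, new interval: [-2.800000, -1.375000]

After 1 iteration(s), the approximation is c_1 = -1.375000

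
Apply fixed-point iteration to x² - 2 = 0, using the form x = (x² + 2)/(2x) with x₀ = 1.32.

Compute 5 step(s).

Equation: x² - 2 = 0
Fixed-point form: x = (x² + 2)/(2x)
x₀ = 1.32

x_1 = g(1.320000) = 1.417576
x_2 = g(1.417576) = 1.414218
x_3 = g(1.414218) = 1.414214
x_4 = g(1.414214) = 1.414214
x_5 = g(1.414214) = 1.414214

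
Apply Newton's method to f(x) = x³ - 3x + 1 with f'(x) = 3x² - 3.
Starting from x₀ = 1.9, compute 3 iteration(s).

f(x) = x³ - 3x + 1
f'(x) = 3x² - 3
x₀ = 1.9

Newton-Raphson formula: x_{n+1} = x_n - f(x_n)/f'(x_n)

Iteration 1:
  f(1.900000) = 2.159000
  f'(1.900000) = 7.830000
  x_1 = 1.900000 - 2.159000/7.830000 = 1.624266
Iteration 2:
  f(1.624266) = 0.412404
  f'(1.624266) = 4.914717
  x_2 = 1.624266 - 0.412404/4.914717 = 1.540354
Iteration 3:
  f(1.540354) = 0.033720
  f'(1.540354) = 4.118068
  x_3 = 1.540354 - 0.033720/4.118068 = 1.532165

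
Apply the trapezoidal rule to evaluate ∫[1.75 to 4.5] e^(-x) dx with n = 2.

f(x) = e^(-x)
a = 1.75, b = 4.5, n = 2
h = (b - a)/n = 1.375000

Trapezoidal rule: (h/2)[f(x₀) + 2f(x₁) + 2f(x₂) + ... + f(xₙ)]

x_0 = 1.7500, f(x_0) = 0.173774, coefficient = 1
x_1 = 3.1250, f(x_1) = 0.043937, coefficient = 2
x_2 = 4.5000, f(x_2) = 0.011109, coefficient = 1

I ≈ (1.375000/2) × 0.272757 = 0.187520
Exact value: 0.162665
Error: 0.024855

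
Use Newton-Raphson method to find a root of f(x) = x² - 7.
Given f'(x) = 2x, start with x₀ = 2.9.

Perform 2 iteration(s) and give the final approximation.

f(x) = x² - 7
f'(x) = 2x
x₀ = 2.9

Newton-Raphson formula: x_{n+1} = x_n - f(x_n)/f'(x_n)

Iteration 1:
  f(2.900000) = 1.410000
  f'(2.900000) = 5.800000
  x_1 = 2.900000 - 1.410000/5.800000 = 2.656897
Iteration 2:
  f(2.656897) = 0.059099
  f'(2.656897) = 5.313793
  x_2 = 2.656897 - 0.059099/5.313793 = 2.645775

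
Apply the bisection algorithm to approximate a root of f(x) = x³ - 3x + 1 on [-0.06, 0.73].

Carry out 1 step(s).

f(x) = x³ - 3x + 1
Initial interval: [-0.06, 0.73]

Iteration 1:
  c_1 = (-0.060000 + 0.730000)/2 = 0.335000
  f(c_1) = f(0.335000) = 0.032595
  f(a) × f(c) ≥ 0, new interval: [0.335000, 0.730000]

After 1 iteration(s), the approximation is c_1 = 0.335000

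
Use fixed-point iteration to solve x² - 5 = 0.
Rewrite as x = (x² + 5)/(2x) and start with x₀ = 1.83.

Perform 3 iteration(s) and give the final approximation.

Equation: x² - 5 = 0
Fixed-point form: x = (x² + 5)/(2x)
x₀ = 1.83

x_1 = g(1.830000) = 2.281120
x_2 = g(2.281120) = 2.236513
x_3 = g(2.236513) = 2.236068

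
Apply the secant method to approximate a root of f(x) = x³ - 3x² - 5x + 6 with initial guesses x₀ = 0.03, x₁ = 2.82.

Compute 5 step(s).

f(x) = x³ - 3x² - 5x + 6
x₀ = 0.03, x₁ = 2.82

Secant formula: x_{n+1} = x_n - f(x_n)(x_n - x_{n-1})/(f(x_n) - f(x_{n-1}))

Iteration 1:
  f(0.030000) = 5.847327
  f(2.820000) = -9.531432
  x_2 = 2.820000 - (-9.531432)×(2.820000 - 0.030000)/(-9.531432 - 5.847327)
       = 1.090817
Iteration 2:
  f(2.820000) = -9.531432
  f(1.090817) = -1.725784
  x_3 = 1.090817 - (-1.725784)×(1.090817 - 2.820000)/(-1.725784 - (-9.531432))
       = 0.708504
Iteration 3:
  f(1.090817) = -1.725784
  f(0.708504) = 1.307198
  x_4 = 0.708504 - 1.307198×(0.708504 - 1.090817)/(1.307198 - (-1.725784))
       = 0.873279
Iteration 4:
  f(0.708504) = 1.307198
  f(0.873279) = 0.011736
  x_5 = 0.873279 - 0.011736×(0.873279 - 0.708504)/(0.011736 - 1.307198)
       = 0.874771
Iteration 5:
  f(0.873279) = 0.011736
  f(0.874771) = -0.000135
  x_6 = 0.874771 - (-0.000135)×(0.874771 - 0.873279)/(-0.000135 - 0.011736)
       = 0.874754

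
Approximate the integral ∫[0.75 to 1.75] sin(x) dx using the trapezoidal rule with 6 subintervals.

f(x) = sin(x)
a = 0.75, b = 1.75, n = 6
h = (b - a)/n = 0.166667

Trapezoidal rule: (h/2)[f(x₀) + 2f(x₁) + 2f(x₂) + ... + f(xₙ)]

x_0 = 0.7500, f(x_0) = 0.681639, coefficient = 1
x_1 = 0.9167, f(x_1) = 0.793578, coefficient = 2
x_2 = 1.0833, f(x_2) = 0.883524, coefficient = 2
x_3 = 1.2500, f(x_3) = 0.948985, coefficient = 2
x_4 = 1.4167, f(x_4) = 0.988146, coefficient = 2
x_5 = 1.5833, f(x_5) = 0.999921, coefficient = 2
x_6 = 1.7500, f(x_6) = 0.983986, coefficient = 1

I ≈ (0.166667/2) × 10.893931 = 0.907828
Exact value: 0.909935
Error: 0.002107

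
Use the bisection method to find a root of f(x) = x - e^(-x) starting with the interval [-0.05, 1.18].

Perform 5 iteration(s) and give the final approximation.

f(x) = x - e^(-x)
Initial interval: [-0.05, 1.18]

Iteration 1:
  c_1 = (-0.050000 + 1.180000)/2 = 0.565000
  f(c_1) = f(0.565000) = -0.003360
  f(a) × f(c) ≥ 0, new interval: [0.565000, 1.180000]
Iteration 2:
  c_2 = (0.565000 + 1.180000)/2 = 0.872500
  f(c_2) = f(0.872500) = 0.454595
  f(a) × f(c) < 0, new interval: [0.565000, 0.872500]
Iteration 3:
  c_3 = (0.565000 + 0.872500)/2 = 0.718750
  f(c_3) = f(0.718750) = 0.231389
  f(a) × f(c) < 0, new interval: [0.565000, 0.718750]
Iteration 4:
  c_4 = (0.565000 + 0.718750)/2 = 0.641875
  f(c_4) = f(0.641875) = 0.115570
  f(a) × f(c) < 0, new interval: [0.565000, 0.641875]
Iteration 5:
  c_5 = (0.565000 + 0.641875)/2 = 0.603437
  f(c_5) = f(0.603437) = 0.056509
  f(a) × f(c) < 0, new interval: [0.565000, 0.603437]

After 5 iteration(s), the approximation is c_5 = 0.603437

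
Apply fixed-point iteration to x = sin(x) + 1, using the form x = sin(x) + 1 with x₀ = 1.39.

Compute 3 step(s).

Equation: x = sin(x) + 1
Fixed-point form: x = sin(x) + 1
x₀ = 1.39

x_1 = g(1.390000) = 1.983701
x_2 = g(1.983701) = 1.915959
x_3 = g(1.915959) = 1.941020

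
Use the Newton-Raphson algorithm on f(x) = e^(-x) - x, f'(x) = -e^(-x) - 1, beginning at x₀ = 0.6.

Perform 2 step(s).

f(x) = e^(-x) - x
f'(x) = -e^(-x) - 1
x₀ = 0.6

Newton-Raphson formula: x_{n+1} = x_n - f(x_n)/f'(x_n)

Iteration 1:
  f(0.600000) = -0.051188
  f'(0.600000) = -1.548812
  x_1 = 0.600000 - (-0.051188)/(-1.548812) = 0.566950
Iteration 2:
  f(0.566950) = 0.000303
  f'(0.566950) = -1.567253
  x_2 = 0.566950 - 0.000303/(-1.567253) = 0.567143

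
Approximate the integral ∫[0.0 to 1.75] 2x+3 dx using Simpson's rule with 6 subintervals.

f(x) = 2x+3
a = 0.0, b = 1.75, n = 6
h = (b - a)/n = 0.291667

Simpson's rule: (h/3)[f(x₀) + 4f(x₁) + 2f(x₂) + ... + f(xₙ)]

x_0 = 0.0000, f(x_0) = 3.000000, coefficient = 1
x_1 = 0.2917, f(x_1) = 3.583333, coefficient = 4
x_2 = 0.5833, f(x_2) = 4.166667, coefficient = 2
x_3 = 0.8750, f(x_3) = 4.750000, coefficient = 4
x_4 = 1.1667, f(x_4) = 5.333333, coefficient = 2
x_5 = 1.4583, f(x_5) = 5.916667, coefficient = 4
x_6 = 1.7500, f(x_6) = 6.500000, coefficient = 1

I ≈ (0.291667/3) × 85.500000 = 8.312500
Exact value: 8.312500
Error: 0.000000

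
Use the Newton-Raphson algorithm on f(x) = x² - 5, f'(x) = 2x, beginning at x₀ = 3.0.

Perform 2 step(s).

f(x) = x² - 5
f'(x) = 2x
x₀ = 3.0

Newton-Raphson formula: x_{n+1} = x_n - f(x_n)/f'(x_n)

Iteration 1:
  f(3.000000) = 4.000000
  f'(3.000000) = 6.000000
  x_1 = 3.000000 - 4.000000/6.000000 = 2.333333
Iteration 2:
  f(2.333333) = 0.444444
  f'(2.333333) = 4.666667
  x_2 = 2.333333 - 0.444444/4.666667 = 2.238095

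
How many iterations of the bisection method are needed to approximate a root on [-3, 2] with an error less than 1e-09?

We need (b-a)/2^n ≤ 1e-09
(2 - (-3))/2^n ≤ 1e-09
5/2^n ≤ 1e-09
2^n ≥ 5000000000
n ≥ log₂(5000000000) = 32.22
n ≥ 33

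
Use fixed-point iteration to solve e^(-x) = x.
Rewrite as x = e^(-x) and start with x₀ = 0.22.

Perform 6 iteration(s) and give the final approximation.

Equation: e^(-x) = x
Fixed-point form: x = e^(-x)
x₀ = 0.22

x_1 = g(0.220000) = 0.802519
x_2 = g(0.802519) = 0.448199
x_3 = g(0.448199) = 0.638778
x_4 = g(0.638778) = 0.527937
x_5 = g(0.527937) = 0.589820
x_6 = g(0.589820) = 0.554427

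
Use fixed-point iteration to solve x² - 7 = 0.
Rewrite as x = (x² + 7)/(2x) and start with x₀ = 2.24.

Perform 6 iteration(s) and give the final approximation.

Equation: x² - 7 = 0
Fixed-point form: x = (x² + 7)/(2x)
x₀ = 2.24

x_1 = g(2.240000) = 2.682500
x_2 = g(2.682500) = 2.646003
x_3 = g(2.646003) = 2.645751
x_4 = g(2.645751) = 2.645751
x_5 = g(2.645751) = 2.645751
x_6 = g(2.645751) = 2.645751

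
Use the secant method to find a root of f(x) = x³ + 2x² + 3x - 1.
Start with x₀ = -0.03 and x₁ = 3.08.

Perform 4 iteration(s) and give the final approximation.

f(x) = x³ + 2x² + 3x - 1
x₀ = -0.03, x₁ = 3.08

Secant formula: x_{n+1} = x_n - f(x_n)(x_n - x_{n-1})/(f(x_n) - f(x_{n-1}))

Iteration 1:
  f(-0.030000) = -1.088227
  f(3.080000) = 56.430912
  x_2 = 3.080000 - 56.430912×(3.080000 - (-0.030000))/(56.430912 - (-1.088227))
       = 0.028839
Iteration 2:
  f(3.080000) = 56.430912
  f(0.028839) = -0.911795
  x_3 = 0.028839 - (-0.911795)×(0.028839 - 3.080000)/(-0.911795 - 56.430912)
       = 0.077355
Iteration 3:
  f(0.028839) = -0.911795
  f(0.077355) = -0.755504
  x_4 = 0.077355 - (-0.755504)×(0.077355 - 0.028839)/(-0.755504 - (-0.911795))
       = 0.311879
Iteration 4:
  f(0.077355) = -0.755504
  f(0.311879) = 0.160511
  x_5 = 0.311879 - 0.160511×(0.311879 - 0.077355)/(0.160511 - (-0.755504))
       = 0.270784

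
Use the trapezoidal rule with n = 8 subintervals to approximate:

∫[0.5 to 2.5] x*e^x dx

f(x) = x*e^x
a = 0.5, b = 2.5, n = 8
h = (b - a)/n = 0.250000

Trapezoidal rule: (h/2)[f(x₀) + 2f(x₁) + 2f(x₂) + ... + f(xₙ)]

x_0 = 0.5000, f(x_0) = 0.824361, coefficient = 1
x_1 = 0.7500, f(x_1) = 1.587750, coefficient = 2
x_2 = 1.0000, f(x_2) = 2.718282, coefficient = 2
x_3 = 1.2500, f(x_3) = 4.362929, coefficient = 2
x_4 = 1.5000, f(x_4) = 6.722534, coefficient = 2
x_5 = 1.7500, f(x_5) = 10.070555, coefficient = 2
x_6 = 2.0000, f(x_6) = 14.778112, coefficient = 2
x_7 = 2.2500, f(x_7) = 21.347406, coefficient = 2
x_8 = 2.5000, f(x_8) = 30.456235, coefficient = 1

I ≈ (0.250000/2) × 154.455729 = 19.306966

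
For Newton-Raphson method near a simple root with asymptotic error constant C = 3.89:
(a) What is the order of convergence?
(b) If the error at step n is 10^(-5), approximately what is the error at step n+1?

(a) Newton-Raphson has quadratic (order 2) convergence near simple roots.
    This means |e_{n+1}| ≈ C|e_n|².

(b) With |e_n| = 10^(-5) and C = 3.89:
    |e_{n+1}| ≈ 3.89 × (10^(-5))² = 3.89 × 10^(-10)

(a) 2 (quadratic); (b) |e_{n+1}| ≈ 3.890e-10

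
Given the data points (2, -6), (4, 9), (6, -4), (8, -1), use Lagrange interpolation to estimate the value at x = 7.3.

Lagrange interpolation formula:
P(x) = Σ yᵢ × Lᵢ(x)
where Lᵢ(x) = Π_{j≠i} (x - xⱼ)/(xᵢ - xⱼ)

L_0(7.3) = (7.3 - 4)/(2 - 4) × (7.3 - 6)/(2 - 6) × (7.3 - 8)/(2 - 8) = 0.062563
L_1(7.3) = (7.3 - 2)/(4 - 2) × (7.3 - 6)/(4 - 6) × (7.3 - 8)/(4 - 8) = -0.301438
L_2(7.3) = (7.3 - 2)/(6 - 2) × (7.3 - 4)/(6 - 4) × (7.3 - 8)/(6 - 8) = 0.765188
L_3(7.3) = (7.3 - 2)/(8 - 2) × (7.3 - 4)/(8 - 4) × (7.3 - 6)/(8 - 6) = 0.473687

P(7.3) = (-6)×L_0(7.3) + 9×L_1(7.3) + (-4)×L_2(7.3) + (-1)×L_3(7.3)
P(7.3) = -6.622750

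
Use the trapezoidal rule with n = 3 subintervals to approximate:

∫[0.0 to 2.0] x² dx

f(x) = x²
a = 0.0, b = 2.0, n = 3
h = (b - a)/n = 0.666667

Trapezoidal rule: (h/2)[f(x₀) + 2f(x₁) + 2f(x₂) + ... + f(xₙ)]

x_0 = 0.0000, f(x_0) = 0.000000, coefficient = 1
x_1 = 0.6667, f(x_1) = 0.444444, coefficient = 2
x_2 = 1.3333, f(x_2) = 1.777778, coefficient = 2
x_3 = 2.0000, f(x_3) = 4.000000, coefficient = 1

I ≈ (0.666667/2) × 8.444444 = 2.814815
Exact value: 2.666667
Error: 0.148148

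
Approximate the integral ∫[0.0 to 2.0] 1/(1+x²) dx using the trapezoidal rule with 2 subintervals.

f(x) = 1/(1+x²)
a = 0.0, b = 2.0, n = 2
h = (b - a)/n = 1.000000

Trapezoidal rule: (h/2)[f(x₀) + 2f(x₁) + 2f(x₂) + ... + f(xₙ)]

x_0 = 0.0000, f(x_0) = 1.000000, coefficient = 1
x_1 = 1.0000, f(x_1) = 0.500000, coefficient = 2
x_2 = 2.0000, f(x_2) = 0.200000, coefficient = 1

I ≈ (1.000000/2) × 2.200000 = 1.100000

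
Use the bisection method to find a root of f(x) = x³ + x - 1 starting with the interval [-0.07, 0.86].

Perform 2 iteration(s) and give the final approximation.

f(x) = x³ + x - 1
Initial interval: [-0.07, 0.86]

Iteration 1:
  c_1 = (-0.070000 + 0.860000)/2 = 0.395000
  f(c_1) = f(0.395000) = -0.543370
  f(a) × f(c) ≥ 0, new interval: [0.395000, 0.860000]
Iteration 2:
  c_2 = (0.395000 + 0.860000)/2 = 0.627500
  f(c_2) = f(0.627500) = -0.125418
  f(a) × f(c) ≥ 0, new interval: [0.627500, 0.860000]

After 2 iteration(s), the approximation is c_2 = 0.627500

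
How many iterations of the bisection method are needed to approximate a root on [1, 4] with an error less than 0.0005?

We need (b-a)/2^n ≤ 0.0005
(4 - 1)/2^n ≤ 0.0005
3/2^n ≤ 0.0005
2^n ≥ 6000
n ≥ log₂(6000) = 12.55
n ≥ 13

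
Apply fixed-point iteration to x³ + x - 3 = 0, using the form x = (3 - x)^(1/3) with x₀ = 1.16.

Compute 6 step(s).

Equation: x³ + x - 3 = 0
Fixed-point form: x = (3 - x)^(1/3)
x₀ = 1.16

x_1 = g(1.160000) = 1.225385
x_2 = g(1.225385) = 1.210695
x_3 = g(1.210695) = 1.214026
x_4 = g(1.214026) = 1.213272
x_5 = g(1.213272) = 1.213443
x_6 = g(1.213443) = 1.213405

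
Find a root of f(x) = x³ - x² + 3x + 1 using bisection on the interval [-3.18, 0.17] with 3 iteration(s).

f(x) = x³ - x² + 3x + 1
Initial interval: [-3.18, 0.17]

Iteration 1:
  c_1 = (-3.180000 + 0.170000)/2 = -1.505000
  f(c_1) = f(-1.505000) = -9.188888
  f(a) × f(c) ≥ 0, new interval: [-1.505000, 0.170000]
Iteration 2:
  c_2 = (-1.505000 + 0.170000)/2 = -0.667500
  f(c_2) = f(-0.667500) = -1.745465
  f(a) × f(c) ≥ 0, new interval: [-0.667500, 0.170000]
Iteration 3:
  c_3 = (-0.667500 + 0.170000)/2 = -0.248750
  f(c_3) = f(-0.248750) = 0.176482
  f(a) × f(c) < 0, new interval: [-0.667500, -0.248750]

After 3 iteration(s), the approximation is c_3 = -0.248750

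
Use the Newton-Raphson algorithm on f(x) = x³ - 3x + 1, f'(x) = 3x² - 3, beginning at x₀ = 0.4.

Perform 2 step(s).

f(x) = x³ - 3x + 1
f'(x) = 3x² - 3
x₀ = 0.4

Newton-Raphson formula: x_{n+1} = x_n - f(x_n)/f'(x_n)

Iteration 1:
  f(0.400000) = -0.136000
  f'(0.400000) = -2.520000
  x_1 = 0.400000 - (-0.136000)/(-2.520000) = 0.346032
Iteration 2:
  f(0.346032) = 0.003338
  f'(0.346032) = -2.640786
  x_2 = 0.346032 - 0.003338/(-2.640786) = 0.347296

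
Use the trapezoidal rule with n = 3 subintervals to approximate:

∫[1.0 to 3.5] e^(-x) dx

f(x) = e^(-x)
a = 1.0, b = 3.5, n = 3
h = (b - a)/n = 0.833333

Trapezoidal rule: (h/2)[f(x₀) + 2f(x₁) + 2f(x₂) + ... + f(xₙ)]

x_0 = 1.0000, f(x_0) = 0.367879, coefficient = 1
x_1 = 1.8333, f(x_1) = 0.159880, coefficient = 2
x_2 = 2.6667, f(x_2) = 0.069483, coefficient = 2
x_3 = 3.5000, f(x_3) = 0.030197, coefficient = 1

I ≈ (0.833333/2) × 0.856803 = 0.357001
Exact value: 0.337682
Error: 0.019319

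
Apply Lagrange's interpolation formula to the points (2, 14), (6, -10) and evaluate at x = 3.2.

Lagrange interpolation formula:
P(x) = Σ yᵢ × Lᵢ(x)
where Lᵢ(x) = Π_{j≠i} (x - xⱼ)/(xᵢ - xⱼ)

L_0(3.2) = (3.2 - 6)/(2 - 6) = 0.700000
L_1(3.2) = (3.2 - 2)/(6 - 2) = 0.300000

P(3.2) = 14×L_0(3.2) + (-10)×L_1(3.2)
P(3.2) = 6.800000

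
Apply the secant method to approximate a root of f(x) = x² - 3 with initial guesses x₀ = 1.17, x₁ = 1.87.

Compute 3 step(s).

f(x) = x² - 3
x₀ = 1.17, x₁ = 1.87

Secant formula: x_{n+1} = x_n - f(x_n)(x_n - x_{n-1})/(f(x_n) - f(x_{n-1}))

Iteration 1:
  f(1.170000) = -1.631100
  f(1.870000) = 0.496900
  x_2 = 1.870000 - 0.496900×(1.870000 - 1.170000)/(0.496900 - (-1.631100))
       = 1.706546
Iteration 2:
  f(1.870000) = 0.496900
  f(1.706546) = -0.087701
  x_3 = 1.706546 - (-0.087701)×(1.706546 - 1.870000)/(-0.087701 - 0.496900)
       = 1.731067
Iteration 3:
  f(1.706546) = -0.087701
  f(1.731067) = -0.003407
  x_4 = 1.731067 - (-0.003407)×(1.731067 - 1.706546)/(-0.003407 - (-0.087701))
       = 1.732058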